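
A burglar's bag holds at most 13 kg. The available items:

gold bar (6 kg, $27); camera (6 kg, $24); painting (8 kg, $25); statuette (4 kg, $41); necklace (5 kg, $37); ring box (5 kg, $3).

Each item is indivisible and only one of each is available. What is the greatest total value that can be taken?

$78

Check high-value combinations within 13 kg:
- statuette+necklace: weight 4+5=9, value 41+37=78
- gold bar+statuette: weight 6+4=10, value 27+41=68
- painting+statuette: weight 8+4=12, value 25+41=66
- camera+statuette: weight 6+4=10, value 24+41=65
- gold bar+necklace: weight 6+5=11, value 27+37=64
Best: $78.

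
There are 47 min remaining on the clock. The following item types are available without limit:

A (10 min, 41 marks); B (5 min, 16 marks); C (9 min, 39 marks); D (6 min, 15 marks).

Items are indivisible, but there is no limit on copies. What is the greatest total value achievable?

199 marks

Best value-per-unit is C at 39/9; filling with it alone gives 5×39 = 195.
Optimal mix: 2×A + 3×C → time 47, value 199.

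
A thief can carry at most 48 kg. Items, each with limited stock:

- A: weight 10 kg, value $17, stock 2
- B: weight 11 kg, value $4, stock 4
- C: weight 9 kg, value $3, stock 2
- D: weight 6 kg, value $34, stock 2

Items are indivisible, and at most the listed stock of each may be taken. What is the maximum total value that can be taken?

Top feasible selections:
- 2×A + 1×B + 2×D: weight 43, value 106
- 2×A + 1×C + 2×D: weight 41, value 105
- 2×A + 2×D: weight 32, value 102
Best: $106.

$106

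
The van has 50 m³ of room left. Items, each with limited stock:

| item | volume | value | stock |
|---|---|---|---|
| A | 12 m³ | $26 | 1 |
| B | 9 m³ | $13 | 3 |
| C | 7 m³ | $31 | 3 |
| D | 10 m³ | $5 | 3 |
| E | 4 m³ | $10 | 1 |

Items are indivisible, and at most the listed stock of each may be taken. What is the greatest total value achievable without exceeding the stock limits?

Best selections within volume 50 and stock limits:
- 1×A + 1×B + 3×C + 1×E: volume 46, value 142
- 1×A + 3×C + 1×D + 1×E: volume 47, value 134
- 1×A + 1×B + 3×C: volume 42, value 132
- 3×B + 3×C: volume 48, value 132
Best: $142.

$142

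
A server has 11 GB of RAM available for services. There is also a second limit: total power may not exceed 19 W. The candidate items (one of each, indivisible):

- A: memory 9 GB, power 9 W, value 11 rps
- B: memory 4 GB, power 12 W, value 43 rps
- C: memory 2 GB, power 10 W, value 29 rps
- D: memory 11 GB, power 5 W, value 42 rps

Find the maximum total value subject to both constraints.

43 rps

Feasible sets respecting both limits:
- B: memory 4, power 12, value 43
- D: memory 11, power 5, value 42
- A+C: memory 11, power 19, value 40
- C: memory 2, power 10, value 29
Best: 43 rps.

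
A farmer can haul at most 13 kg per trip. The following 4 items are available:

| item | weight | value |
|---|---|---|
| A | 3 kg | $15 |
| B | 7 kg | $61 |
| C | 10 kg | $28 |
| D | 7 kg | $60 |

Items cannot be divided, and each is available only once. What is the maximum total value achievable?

Check high-value combinations within 13 kg:
- A+B: weight 3+7=10, value 15+61=76
- A+D: weight 3+7=10, value 15+60=75
- B: weight 7, value 61
Best: $76.

$76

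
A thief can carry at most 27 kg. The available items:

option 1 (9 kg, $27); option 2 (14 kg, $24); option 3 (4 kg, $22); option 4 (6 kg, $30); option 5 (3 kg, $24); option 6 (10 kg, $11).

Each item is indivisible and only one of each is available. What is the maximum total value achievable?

This is a 0/1 knapsack; check combinations near the capacity.
- option 1+option 3+option 4+option 5: weight 9+4+6+3=22, value 27+22+30+24=103
- option 2+option 3+option 4+option 5: weight 14+4+6+3=27, value 24+22+30+24=100
- option 3+option 4+option 5+option 6: weight 4+6+3+10=23, value 22+30+24+11=87
- option 1+option 3+option 5+option 6: weight 9+4+3+10=26, value 27+22+24+11=84
Best: $103.

$103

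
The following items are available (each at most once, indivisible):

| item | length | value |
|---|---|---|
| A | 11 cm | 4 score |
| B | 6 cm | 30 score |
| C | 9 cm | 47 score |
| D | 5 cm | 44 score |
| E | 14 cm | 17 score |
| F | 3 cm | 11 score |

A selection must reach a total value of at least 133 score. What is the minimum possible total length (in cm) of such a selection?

34

Subsets with value ≥ 133, sorted by total length:
- B+C+D+E: length 34, value 138
- A+B+C+D+F: length 34, value 136
- B+C+D+E+F: length 37, value 149
Minimum length: 34 cm.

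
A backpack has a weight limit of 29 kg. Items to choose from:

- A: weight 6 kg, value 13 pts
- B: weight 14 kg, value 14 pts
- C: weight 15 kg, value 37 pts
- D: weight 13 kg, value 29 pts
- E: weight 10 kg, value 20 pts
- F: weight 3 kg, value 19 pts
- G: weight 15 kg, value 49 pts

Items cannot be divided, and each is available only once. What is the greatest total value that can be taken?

88 pts

Check high-value combinations within 29 kg:
- E+F+G: weight 10+3+15=28, value 20+19+49=88
- A+F+G: weight 6+3+15=24, value 13+19+49=81
- D+G: weight 13+15=28, value 29+49=78
Best: 88 pts.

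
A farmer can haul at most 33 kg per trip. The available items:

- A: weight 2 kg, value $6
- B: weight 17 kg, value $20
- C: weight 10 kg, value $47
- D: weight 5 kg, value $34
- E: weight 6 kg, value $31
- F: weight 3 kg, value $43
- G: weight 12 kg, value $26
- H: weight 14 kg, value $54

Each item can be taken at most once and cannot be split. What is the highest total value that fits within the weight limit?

This is a 0/1 knapsack; check combinations near the capacity.
- C+D+F+H: weight 10+5+3+14=32, value 47+34+43+54=178
- C+E+F+H: weight 10+6+3+14=33, value 47+31+43+54=175
- A+D+E+F+H: weight 2+5+6+3+14=30, value 6+34+31+43+54=168
- D+E+F+H: weight 5+6+3+14=28, value 34+31+43+54=162
- A+C+D+E+F: weight 2+10+5+6+3=26, value 6+47+34+31+43=161
Best: $178.

$178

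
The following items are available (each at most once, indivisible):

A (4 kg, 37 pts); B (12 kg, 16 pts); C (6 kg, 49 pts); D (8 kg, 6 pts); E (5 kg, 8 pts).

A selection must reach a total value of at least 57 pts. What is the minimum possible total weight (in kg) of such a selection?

10

Subsets with value ≥ 57, sorted by total weight:
- A+C: weight 10, value 86
- C+E: weight 11, value 57
- A+C+E: weight 15, value 94
Minimum weight: 10 kg.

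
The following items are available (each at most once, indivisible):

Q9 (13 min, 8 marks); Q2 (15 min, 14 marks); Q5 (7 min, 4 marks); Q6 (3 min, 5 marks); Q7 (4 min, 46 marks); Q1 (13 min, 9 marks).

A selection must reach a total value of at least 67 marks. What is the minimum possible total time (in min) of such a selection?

29

Subsets with value ≥ 67, sorted by total time:
- Q2+Q5+Q6+Q7: time 29, value 69
- Q2+Q7+Q1: time 32, value 69
- Q9+Q2+Q7: time 32, value 68
- Q9+Q6+Q7+Q1: time 33, value 68
Minimum time: 29 min.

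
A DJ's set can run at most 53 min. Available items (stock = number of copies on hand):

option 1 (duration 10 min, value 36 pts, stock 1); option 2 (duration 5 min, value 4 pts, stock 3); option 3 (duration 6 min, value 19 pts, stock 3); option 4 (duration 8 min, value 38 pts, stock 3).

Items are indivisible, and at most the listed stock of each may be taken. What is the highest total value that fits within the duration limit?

207 pts

Top feasible selections:
- 1×option 1 + 3×option 3 + 3×option 4: duration 52, value 207
- 1×option 1 + 1×option 2 + 2×option 3 + 3×option 4: duration 51, value 192
- 1×option 1 + 2×option 3 + 3×option 4: duration 46, value 188
Best: 207 pts.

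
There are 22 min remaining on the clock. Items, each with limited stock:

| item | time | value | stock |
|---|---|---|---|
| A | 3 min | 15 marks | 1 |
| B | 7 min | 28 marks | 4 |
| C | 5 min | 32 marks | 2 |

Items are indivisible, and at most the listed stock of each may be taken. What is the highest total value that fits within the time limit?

Best selections within time 22 and stock limits:
- 1×A + 1×B + 2×C: time 20, value 107
- 1×A + 2×B + 1×C: time 22, value 103
- 1×B + 2×C: time 17, value 92
Best: 107 marks.

107 marks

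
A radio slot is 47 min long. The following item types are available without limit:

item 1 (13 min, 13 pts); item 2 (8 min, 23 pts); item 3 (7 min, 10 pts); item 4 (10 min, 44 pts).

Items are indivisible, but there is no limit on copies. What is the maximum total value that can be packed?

Best value-per-unit is item 4 at 44/10; filling with it alone gives 4×44 = 176.
Optimal mix: 1×item 3 + 4×item 4 → duration 47, value 186.

186 pts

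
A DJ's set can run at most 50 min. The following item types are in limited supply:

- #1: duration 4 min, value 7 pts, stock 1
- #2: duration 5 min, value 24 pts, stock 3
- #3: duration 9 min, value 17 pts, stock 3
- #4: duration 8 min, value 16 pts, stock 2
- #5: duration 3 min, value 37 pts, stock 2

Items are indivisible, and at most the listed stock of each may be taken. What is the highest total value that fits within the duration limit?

Best selections within duration 50 and stock limits:
- 1×#1 + 3×#2 + 1×#3 + 2×#4 + 2×#5: duration 50, value 202
- 3×#2 + 3×#3 + 2×#5: duration 48, value 197
- 3×#2 + 2×#3 + 1×#4 + 2×#5: duration 47, value 196
Best: 202 pts.

202 pts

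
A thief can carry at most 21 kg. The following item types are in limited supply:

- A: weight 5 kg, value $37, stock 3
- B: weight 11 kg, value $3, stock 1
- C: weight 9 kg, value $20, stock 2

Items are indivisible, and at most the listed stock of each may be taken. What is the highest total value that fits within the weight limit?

Best selections within weight 21 and stock limits:
- 3×A: weight 15, value 111
- 2×A + 1×C: weight 19, value 94
Best: $111.

$111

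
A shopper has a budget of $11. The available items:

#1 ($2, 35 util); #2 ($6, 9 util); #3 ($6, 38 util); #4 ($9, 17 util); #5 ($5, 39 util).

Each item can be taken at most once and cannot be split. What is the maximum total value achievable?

Check high-value combinations within $11:
- #3+#5: cost 6+5=11, value 38+39=77
- #1+#5: cost 2+5=7, value 35+39=74
- #1+#3: cost 2+6=8, value 35+38=73
- #1+#4: cost 2+9=11, value 35+17=52
- #2+#5: cost 6+5=11, value 9+39=48
Best: 77 util.

77 util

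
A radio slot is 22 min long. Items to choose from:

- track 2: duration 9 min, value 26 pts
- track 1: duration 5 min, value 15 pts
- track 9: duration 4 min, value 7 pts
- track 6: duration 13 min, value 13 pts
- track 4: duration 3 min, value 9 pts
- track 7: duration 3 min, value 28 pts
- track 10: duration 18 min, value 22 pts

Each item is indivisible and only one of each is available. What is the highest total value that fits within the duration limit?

78 pts

Check high-value combinations within 22 min:
- track 2+track 1+track 4+track 7: duration 9+5+3+3=20, value 26+15+9+28=78
- track 2+track 1+track 9+track 7: duration 9+5+4+3=21, value 26+15+7+28=76
- track 2+track 9+track 4+track 7: duration 9+4+3+3=19, value 26+7+9+28=70
Best: 78 pts.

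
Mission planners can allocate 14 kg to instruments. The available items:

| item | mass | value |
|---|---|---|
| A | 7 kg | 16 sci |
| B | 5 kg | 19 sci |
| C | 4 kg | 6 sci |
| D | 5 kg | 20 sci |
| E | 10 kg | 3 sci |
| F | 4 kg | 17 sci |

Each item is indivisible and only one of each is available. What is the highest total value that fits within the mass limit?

56 sci

Check high-value combinations within 14 kg:
- B+D+F: mass 5+5+4=14, value 19+20+17=56
- B+C+D: mass 5+4+5=14, value 19+6+20=45
- C+D+F: mass 4+5+4=13, value 6+20+17=43
- B+C+F: mass 5+4+4=13, value 19+6+17=42
- B+D: mass 5+5=10, value 19+20=39
Best: 56 sci.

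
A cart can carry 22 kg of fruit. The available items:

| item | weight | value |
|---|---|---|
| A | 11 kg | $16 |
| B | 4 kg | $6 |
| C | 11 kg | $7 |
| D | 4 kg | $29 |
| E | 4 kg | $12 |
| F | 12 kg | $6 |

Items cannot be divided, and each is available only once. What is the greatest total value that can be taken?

$57

Check high-value combinations within 22 kg:
- A+D+E: weight 11+4+4=19, value 16+29+12=57
- A+B+D: weight 11+4+4=19, value 16+6+29=51
- C+D+E: weight 11+4+4=19, value 7+29+12=48
- B+D+E: weight 4+4+4=12, value 6+29+12=47
Best: $57.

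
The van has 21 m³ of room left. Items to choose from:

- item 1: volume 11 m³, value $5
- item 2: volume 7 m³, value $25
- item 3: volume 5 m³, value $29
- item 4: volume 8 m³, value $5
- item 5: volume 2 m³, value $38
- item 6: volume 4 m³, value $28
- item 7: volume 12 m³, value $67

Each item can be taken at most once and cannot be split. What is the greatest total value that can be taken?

$134

This is a 0/1 knapsack; check combinations near the capacity.
- item 3+item 5+item 7: volume 5+2+12=19, value 29+38+67=134
- item 5+item 6+item 7: volume 2+4+12=18, value 38+28+67=133
- item 2+item 5+item 7: volume 7+2+12=21, value 25+38+67=130
- item 3+item 6+item 7: volume 5+4+12=21, value 29+28+67=124
- item 2+item 3+item 5+item 6: volume 7+5+2+4=18, value 25+29+38+28=120
Best: $134.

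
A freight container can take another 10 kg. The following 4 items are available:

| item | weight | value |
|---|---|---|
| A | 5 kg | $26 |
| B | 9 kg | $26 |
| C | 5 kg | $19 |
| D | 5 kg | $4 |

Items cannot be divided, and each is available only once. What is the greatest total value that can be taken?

Check high-value combinations within 10 kg:
- A+C: weight 5+5=10, value 26+19=45
- A+D: weight 5+5=10, value 26+4=30
- A: weight 5, value 26
Best: $45.

$45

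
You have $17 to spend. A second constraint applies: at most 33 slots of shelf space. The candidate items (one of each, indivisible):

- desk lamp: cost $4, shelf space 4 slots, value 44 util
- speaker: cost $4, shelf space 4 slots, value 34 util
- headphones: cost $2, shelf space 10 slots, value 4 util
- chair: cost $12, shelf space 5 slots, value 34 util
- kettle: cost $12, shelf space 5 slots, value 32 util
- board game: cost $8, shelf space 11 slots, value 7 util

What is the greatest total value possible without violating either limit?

85 util

Feasible sets respecting both limits:
- desk lamp+speaker+board game: cost 16, shelf space 19, value 85
- desk lamp+speaker+headphones: cost 10, shelf space 18, value 82
- desk lamp+speaker: cost 8, shelf space 8, value 78
- desk lamp+chair: cost 16, shelf space 9, value 78
Best: 85 util.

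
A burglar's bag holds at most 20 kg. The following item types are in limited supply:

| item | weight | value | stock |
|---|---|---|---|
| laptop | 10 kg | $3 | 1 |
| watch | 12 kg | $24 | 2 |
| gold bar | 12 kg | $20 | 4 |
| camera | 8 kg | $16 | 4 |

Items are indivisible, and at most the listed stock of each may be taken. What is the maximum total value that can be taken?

$40

Top feasible selections:
- 1×watch + 1×camera: weight 20, value 40
- 1×gold bar + 1×camera: weight 20, value 36
- 2×camera: weight 16, value 32
- 1×watch: weight 12, value 24
Best: $40.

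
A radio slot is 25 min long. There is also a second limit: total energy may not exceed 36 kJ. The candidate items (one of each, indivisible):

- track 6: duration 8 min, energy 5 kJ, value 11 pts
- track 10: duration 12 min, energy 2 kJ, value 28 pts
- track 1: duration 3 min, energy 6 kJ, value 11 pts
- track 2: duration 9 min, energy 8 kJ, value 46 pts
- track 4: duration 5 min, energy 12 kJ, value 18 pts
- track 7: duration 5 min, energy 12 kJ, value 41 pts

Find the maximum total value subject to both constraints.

109 pts

Feasible sets respecting both limits:
- track 6+track 1+track 2+track 7: duration 25, energy 31, value 109
- track 2+track 4+track 7: duration 19, energy 32, value 105
- track 6+track 2+track 7: duration 22, energy 25, value 98
- track 1+track 2+track 7: duration 17, energy 26, value 98
Best: 109 pts.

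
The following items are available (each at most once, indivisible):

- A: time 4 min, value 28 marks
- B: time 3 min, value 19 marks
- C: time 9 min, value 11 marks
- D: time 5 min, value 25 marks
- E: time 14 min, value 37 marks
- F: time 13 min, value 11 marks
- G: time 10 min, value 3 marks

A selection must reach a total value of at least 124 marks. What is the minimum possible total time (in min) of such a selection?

48

Subsets with value ≥ 124, sorted by total time:
- A+B+C+D+E+F: time 48, value 131
- A+B+C+D+E+F+G: time 58, value 134
Minimum time: 48 min.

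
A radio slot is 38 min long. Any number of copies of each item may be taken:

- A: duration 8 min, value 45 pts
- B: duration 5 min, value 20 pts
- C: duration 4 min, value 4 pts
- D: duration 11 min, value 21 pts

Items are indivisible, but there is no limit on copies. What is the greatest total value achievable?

Best value-per-unit is A at 45/8; filling with it alone gives 4×45 = 180.
Optimal mix: 4×A + 1×B → duration 37, value 200.

200 pts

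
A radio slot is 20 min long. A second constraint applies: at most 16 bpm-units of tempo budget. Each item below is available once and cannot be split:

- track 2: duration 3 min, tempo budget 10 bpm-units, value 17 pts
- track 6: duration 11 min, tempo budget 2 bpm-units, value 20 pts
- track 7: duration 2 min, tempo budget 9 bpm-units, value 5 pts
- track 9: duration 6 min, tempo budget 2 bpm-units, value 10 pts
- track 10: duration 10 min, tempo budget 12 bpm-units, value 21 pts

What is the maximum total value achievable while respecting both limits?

Feasible sets respecting both limits:
- track 2+track 6+track 9: duration 20, tempo budget 14, value 47
- track 2+track 6: duration 14, tempo budget 12, value 37
- track 6+track 7+track 9: duration 19, tempo budget 13, value 35
- track 9+track 10: duration 16, tempo budget 14, value 31
Best: 47 pts.

47 pts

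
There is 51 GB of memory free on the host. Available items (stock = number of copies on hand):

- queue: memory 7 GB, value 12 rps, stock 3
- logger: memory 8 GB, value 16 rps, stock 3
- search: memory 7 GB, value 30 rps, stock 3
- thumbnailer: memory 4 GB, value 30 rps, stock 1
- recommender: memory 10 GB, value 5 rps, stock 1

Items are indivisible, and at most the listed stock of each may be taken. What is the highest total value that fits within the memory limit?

168 rps

Best selections within memory 51 and stock limits:
- 3×logger + 3×search + 1×thumbnailer: memory 49, value 168
- 1×queue + 2×logger + 3×search + 1×thumbnailer: memory 48, value 164
- 2×queue + 1×logger + 3×search + 1×thumbnailer: memory 47, value 160
- 2×logger + 3×search + 1×thumbnailer + 1×recommender: memory 51, value 157
Best: 168 rps.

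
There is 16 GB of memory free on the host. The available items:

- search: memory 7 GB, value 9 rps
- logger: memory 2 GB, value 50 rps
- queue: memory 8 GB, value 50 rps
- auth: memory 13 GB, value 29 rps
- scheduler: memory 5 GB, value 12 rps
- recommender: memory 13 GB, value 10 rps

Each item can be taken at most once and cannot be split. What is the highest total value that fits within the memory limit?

112 rps

Check high-value combinations within 16 GB:
- logger+queue+scheduler: memory 2+8+5=15, value 50+50+12=112
- logger+queue: memory 2+8=10, value 50+50=100
- logger+auth: memory 2+13=15, value 50+29=79
- search+logger+scheduler: memory 7+2+5=14, value 9+50+12=71
- logger+scheduler: memory 2+5=7, value 50+12=62
Best: 112 rps.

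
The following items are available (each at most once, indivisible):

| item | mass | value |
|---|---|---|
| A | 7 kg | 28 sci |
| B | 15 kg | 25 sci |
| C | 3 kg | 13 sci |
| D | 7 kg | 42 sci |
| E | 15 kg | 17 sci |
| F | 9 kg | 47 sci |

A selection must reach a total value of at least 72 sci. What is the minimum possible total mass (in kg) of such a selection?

16

Subsets with value ≥ 72, sorted by total mass:
- D+F: mass 16, value 89
- A+F: mass 16, value 75
Minimum mass: 16 kg.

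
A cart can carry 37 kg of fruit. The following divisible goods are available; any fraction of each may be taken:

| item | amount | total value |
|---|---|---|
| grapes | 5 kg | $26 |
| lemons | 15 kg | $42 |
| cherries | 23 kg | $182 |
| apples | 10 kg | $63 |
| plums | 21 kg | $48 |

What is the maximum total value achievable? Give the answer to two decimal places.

265.80

Take in order of value per unit:
- cherries (182/23 per unit): all 23 → value 182, running total 182.00
- apples (63/10 per unit): all 10 → value 63, running total 245.00
- grapes (26/5 per unit): 4 of 5 → value 4×26/5 = 20.8000, running total 265.80
Total 265.80.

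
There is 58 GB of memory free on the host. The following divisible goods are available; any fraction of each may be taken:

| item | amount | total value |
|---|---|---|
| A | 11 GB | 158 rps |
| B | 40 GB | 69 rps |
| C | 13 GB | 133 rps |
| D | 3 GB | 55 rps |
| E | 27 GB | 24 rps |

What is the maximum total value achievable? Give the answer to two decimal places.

Take in order of value per unit:
- D (55/3 per unit): all 3 → value 55, running total 55.00
- A (158/11 per unit): all 11 → value 158, running total 213.00
- C (133/13 per unit): all 13 → value 133, running total 346.00
- B (69/40 per unit): 31 of 40 → value 31×69/40 = 53.4750, running total 399.48
Total 399.48.

399.48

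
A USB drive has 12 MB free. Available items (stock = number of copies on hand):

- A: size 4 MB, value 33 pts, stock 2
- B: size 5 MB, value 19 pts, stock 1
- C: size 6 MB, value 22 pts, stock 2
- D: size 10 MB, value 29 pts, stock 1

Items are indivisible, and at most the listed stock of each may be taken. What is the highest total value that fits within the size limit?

66 pts

Best selections within size 12 and stock limits:
- 2×A: size 8, value 66
- 1×A + 1×C: size 10, value 55
- 1×A + 1×B: size 9, value 52
- 2×C: size 12, value 44
Best: 66 pts.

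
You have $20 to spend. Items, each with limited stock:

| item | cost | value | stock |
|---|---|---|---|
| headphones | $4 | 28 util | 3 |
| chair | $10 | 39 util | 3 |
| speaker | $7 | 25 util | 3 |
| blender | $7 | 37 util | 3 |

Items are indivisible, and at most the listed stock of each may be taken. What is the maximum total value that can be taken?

Top feasible selections:
- 3×headphones + 1×blender: cost 19, value 121
- 3×headphones + 1×speaker: cost 19, value 109
- 1×headphones + 2×blender: cost 18, value 102
- 2×headphones + 1×chair: cost 18, value 95
Best: 121 util.

121 util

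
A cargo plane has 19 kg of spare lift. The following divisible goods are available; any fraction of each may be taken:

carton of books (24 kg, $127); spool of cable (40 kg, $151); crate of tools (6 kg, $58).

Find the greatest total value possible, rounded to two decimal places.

126.79

Take in order of value per unit:
- crate of tools (58/6 per unit): all 6 → value 58, running total 58.00
- carton of books (127/24 per unit): 13 of 24 → value 13×127/24 = 68.7917, running total 126.79
Total 126.79.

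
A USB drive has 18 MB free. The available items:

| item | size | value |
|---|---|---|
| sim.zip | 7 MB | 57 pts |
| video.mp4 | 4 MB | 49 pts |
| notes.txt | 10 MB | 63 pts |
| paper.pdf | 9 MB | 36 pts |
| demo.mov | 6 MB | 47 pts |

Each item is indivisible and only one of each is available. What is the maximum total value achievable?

This is a 0/1 knapsack; check combinations near the capacity.
- sim.zip+video.mp4+demo.mov: size 7+4+6=17, value 57+49+47=153
- sim.zip+notes.txt: size 7+10=17, value 57+63=120
- video.mp4+notes.txt: size 4+10=14, value 49+63=112
Best: 153 pts.

153 pts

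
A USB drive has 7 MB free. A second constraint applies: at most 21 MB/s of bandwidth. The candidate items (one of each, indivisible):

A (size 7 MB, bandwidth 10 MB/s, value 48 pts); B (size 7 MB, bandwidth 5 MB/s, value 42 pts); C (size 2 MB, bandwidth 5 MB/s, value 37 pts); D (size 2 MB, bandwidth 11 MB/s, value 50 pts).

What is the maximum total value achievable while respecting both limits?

Feasible sets respecting both limits:
- C+D: size 4, bandwidth 16, value 87
- D: size 2, bandwidth 11, value 50
- A: size 7, bandwidth 10, value 48
- B: size 7, bandwidth 5, value 42
Best: 87 pts.

87 pts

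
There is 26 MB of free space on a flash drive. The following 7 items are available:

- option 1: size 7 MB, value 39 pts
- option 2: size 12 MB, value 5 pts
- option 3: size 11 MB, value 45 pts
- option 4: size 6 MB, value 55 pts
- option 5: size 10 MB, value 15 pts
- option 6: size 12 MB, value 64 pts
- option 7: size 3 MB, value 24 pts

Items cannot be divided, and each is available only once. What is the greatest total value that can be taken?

Check high-value combinations within 26 MB:
- option 1+option 4+option 6: size 7+6+12=25, value 39+55+64=158
- option 4+option 6+option 7: size 6+12+3=21, value 55+64+24=143
- option 1+option 3+option 4: size 7+11+6=24, value 39+45+55=139
Best: 158 pts.

158 pts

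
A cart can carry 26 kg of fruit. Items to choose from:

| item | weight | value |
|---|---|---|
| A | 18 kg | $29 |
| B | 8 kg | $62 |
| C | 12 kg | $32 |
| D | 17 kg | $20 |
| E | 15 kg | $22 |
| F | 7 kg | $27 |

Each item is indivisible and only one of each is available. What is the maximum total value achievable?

Check high-value combinations within 26 kg:
- B+C: weight 8+12=20, value 62+32=94
- A+B: weight 18+8=26, value 29+62=91
- B+F: weight 8+7=15, value 62+27=89
- B+E: weight 8+15=23, value 62+22=84
Best: $94.

$94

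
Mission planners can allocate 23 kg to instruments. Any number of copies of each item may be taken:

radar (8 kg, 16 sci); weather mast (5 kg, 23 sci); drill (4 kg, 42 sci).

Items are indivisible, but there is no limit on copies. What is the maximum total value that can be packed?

210 sci

Best value-per-unit is drill at 42/4, and filling with it alone uses mass 5×4=20. No mix of the others beats 5×42 = 210.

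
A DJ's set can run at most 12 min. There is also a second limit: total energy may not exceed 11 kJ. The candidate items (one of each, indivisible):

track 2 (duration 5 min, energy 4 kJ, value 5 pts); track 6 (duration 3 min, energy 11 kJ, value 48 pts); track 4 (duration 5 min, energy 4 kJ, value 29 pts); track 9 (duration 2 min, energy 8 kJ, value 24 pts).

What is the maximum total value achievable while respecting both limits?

Feasible sets respecting both limits:
- track 6: duration 3, energy 11, value 48
- track 2+track 4: duration 10, energy 8, value 34
- track 4: duration 5, energy 4, value 29
Best: 48 pts.

48 pts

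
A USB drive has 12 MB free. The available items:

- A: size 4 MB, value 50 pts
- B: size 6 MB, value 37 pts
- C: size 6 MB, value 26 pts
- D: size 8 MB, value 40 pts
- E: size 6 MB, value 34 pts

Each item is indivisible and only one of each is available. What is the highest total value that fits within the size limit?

Check high-value combinations within 12 MB:
- A+D: size 4+8=12, value 50+40=90
- A+B: size 4+6=10, value 50+37=87
- A+E: size 4+6=10, value 50+34=84
- A+C: size 4+6=10, value 50+26=76
Best: 90 pts.

90 pts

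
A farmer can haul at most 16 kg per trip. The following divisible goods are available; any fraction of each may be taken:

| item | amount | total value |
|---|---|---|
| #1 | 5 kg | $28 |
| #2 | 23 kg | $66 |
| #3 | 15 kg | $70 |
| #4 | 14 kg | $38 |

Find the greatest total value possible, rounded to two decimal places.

79.33

Take in order of value per unit:
- #1 (28/5 per unit): all 5 → value 28, running total 28.00
- #3 (70/15 per unit): 11 of 15 → value 11×70/15 = 51.3333, running total 79.33
Total 79.33.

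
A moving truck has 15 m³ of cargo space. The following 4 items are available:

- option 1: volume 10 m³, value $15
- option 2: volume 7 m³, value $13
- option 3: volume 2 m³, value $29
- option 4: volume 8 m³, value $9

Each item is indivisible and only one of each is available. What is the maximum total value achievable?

$44

Check high-value combinations within 15 m³:
- option 1+option 3: volume 10+2=12, value 15+29=44
- option 2+option 3: volume 7+2=9, value 13+29=42
- option 3+option 4: volume 2+8=10, value 29+9=38
- option 3: volume 2, value 29
- option 2+option 4: volume 7+8=15, value 13+9=22
Best: $44.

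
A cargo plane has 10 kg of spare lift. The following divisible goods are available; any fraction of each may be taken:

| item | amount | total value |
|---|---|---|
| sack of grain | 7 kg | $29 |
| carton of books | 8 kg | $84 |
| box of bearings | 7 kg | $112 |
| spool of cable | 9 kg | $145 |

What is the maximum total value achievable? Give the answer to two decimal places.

161.00

Take in order of value per unit:
- spool of cable (145/9 per unit): all 9 → value 145, running total 145.00
- box of bearings (112/7 per unit): 1 of 7 → value 1×112/7 = 16.0000, running total 161.00
Total 161.00.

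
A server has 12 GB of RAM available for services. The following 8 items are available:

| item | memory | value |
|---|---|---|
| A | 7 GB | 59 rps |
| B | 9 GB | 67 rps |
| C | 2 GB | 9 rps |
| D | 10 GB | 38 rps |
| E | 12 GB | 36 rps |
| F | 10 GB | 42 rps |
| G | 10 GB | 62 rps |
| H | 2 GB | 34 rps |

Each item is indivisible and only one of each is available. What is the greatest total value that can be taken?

102 rps

Check high-value combinations within 12 GB:
- A+C+H: memory 7+2+2=11, value 59+9+34=102
- B+H: memory 9+2=11, value 67+34=101
- G+H: memory 10+2=12, value 62+34=96
- A+H: memory 7+2=9, value 59+34=93
- B+C: memory 9+2=11, value 67+9=76
Best: 102 rps.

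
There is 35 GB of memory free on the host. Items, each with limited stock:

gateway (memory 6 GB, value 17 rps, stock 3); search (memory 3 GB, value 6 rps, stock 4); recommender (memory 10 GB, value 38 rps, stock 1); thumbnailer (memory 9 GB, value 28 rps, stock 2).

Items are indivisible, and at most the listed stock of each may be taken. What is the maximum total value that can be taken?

111 rps

Best selections within memory 35 and stock limits:
- 1×gateway + 1×recommender + 2×thumbnailer: memory 34, value 111
- 2×search + 1×recommender + 2×thumbnailer: memory 34, value 106
- 2×gateway + 1×search + 1×recommender + 1×thumbnailer: memory 34, value 106
Best: 111 rps.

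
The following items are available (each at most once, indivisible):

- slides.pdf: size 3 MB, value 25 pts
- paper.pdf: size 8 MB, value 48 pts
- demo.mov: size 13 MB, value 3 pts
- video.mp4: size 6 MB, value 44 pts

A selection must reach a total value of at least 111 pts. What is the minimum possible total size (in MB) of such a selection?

17

Subsets with value ≥ 111, sorted by total size:
- slides.pdf+paper.pdf+video.mp4: size 17, value 117
- slides.pdf+paper.pdf+demo.mov+video.mp4: size 30, value 120
Minimum size: 17 MB.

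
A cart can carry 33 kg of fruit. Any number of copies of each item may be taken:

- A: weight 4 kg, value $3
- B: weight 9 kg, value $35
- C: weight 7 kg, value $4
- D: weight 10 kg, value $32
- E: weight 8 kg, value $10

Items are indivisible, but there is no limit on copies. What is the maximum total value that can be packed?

Best value-per-unit is B at 35/9; filling with it alone gives 3×35 = 105.
Optimal mix: 1×A + 3×B → weight 31, value 108.

$108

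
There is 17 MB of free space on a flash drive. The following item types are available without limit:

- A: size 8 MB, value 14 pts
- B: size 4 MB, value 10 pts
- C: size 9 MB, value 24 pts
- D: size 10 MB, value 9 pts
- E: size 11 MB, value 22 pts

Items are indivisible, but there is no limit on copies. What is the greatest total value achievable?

Best value-per-unit is C at 24/9; filling with it alone gives 1×24 = 24.
Optimal mix: 2×B + 1×C → size 17, value 44.

44 pts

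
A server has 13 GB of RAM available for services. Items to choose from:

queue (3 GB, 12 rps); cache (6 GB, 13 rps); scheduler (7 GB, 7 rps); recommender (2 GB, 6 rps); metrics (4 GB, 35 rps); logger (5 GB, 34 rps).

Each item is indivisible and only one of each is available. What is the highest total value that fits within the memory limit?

81 rps

This is a 0/1 knapsack; check combinations near the capacity.
- queue+metrics+logger: memory 3+4+5=12, value 12+35+34=81
- recommender+metrics+logger: memory 2+4+5=11, value 6+35+34=75
- metrics+logger: memory 4+5=9, value 35+34=69
- queue+cache+metrics: memory 3+6+4=13, value 12+13+35=60
Best: 81 rps.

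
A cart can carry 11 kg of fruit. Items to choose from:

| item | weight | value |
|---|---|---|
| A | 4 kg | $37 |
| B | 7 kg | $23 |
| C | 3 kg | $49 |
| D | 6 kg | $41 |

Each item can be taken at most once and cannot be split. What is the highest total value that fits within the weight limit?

$90

Check high-value combinations within 11 kg:
- C+D: weight 3+6=9, value 49+41=90
- A+C: weight 4+3=7, value 37+49=86
- A+D: weight 4+6=10, value 37+41=78
Best: $90.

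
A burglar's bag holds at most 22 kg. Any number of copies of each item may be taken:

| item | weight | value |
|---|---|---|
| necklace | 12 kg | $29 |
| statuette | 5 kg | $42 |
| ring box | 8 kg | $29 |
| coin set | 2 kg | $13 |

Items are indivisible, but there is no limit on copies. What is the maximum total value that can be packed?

Best value-per-unit is statuette at 42/5; filling with it alone gives 4×42 = 168.
Optimal mix: 4×statuette + 1×coin set → weight 22, value 181.

$181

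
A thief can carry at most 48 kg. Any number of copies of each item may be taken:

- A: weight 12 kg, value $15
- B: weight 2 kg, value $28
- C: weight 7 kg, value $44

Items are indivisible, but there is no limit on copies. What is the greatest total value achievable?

$672

Best value-per-unit is B at 28/2, and filling with it alone uses weight 24×2=48. No mix of the others beats 24×28 = 672.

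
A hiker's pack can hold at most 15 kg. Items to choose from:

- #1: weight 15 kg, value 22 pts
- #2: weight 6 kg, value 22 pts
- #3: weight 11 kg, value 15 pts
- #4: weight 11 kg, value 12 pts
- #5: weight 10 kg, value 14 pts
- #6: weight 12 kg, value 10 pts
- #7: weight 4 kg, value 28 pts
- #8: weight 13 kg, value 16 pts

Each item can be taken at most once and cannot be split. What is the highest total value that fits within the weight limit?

50 pts

Check high-value combinations within 15 kg:
- #2+#7: weight 6+4=10, value 22+28=50
- #3+#7: weight 11+4=15, value 15+28=43
- #5+#7: weight 10+4=14, value 14+28=42
- #4+#7: weight 11+4=15, value 12+28=40
Best: 50 pts.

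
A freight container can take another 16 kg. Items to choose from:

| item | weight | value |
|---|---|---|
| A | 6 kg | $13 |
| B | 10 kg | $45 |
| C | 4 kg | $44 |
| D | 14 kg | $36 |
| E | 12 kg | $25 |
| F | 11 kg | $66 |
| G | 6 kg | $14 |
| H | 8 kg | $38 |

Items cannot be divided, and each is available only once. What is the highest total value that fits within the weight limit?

Check high-value combinations within 16 kg:
- C+F: weight 4+11=15, value 44+66=110
- B+C: weight 10+4=14, value 45+44=89
- C+H: weight 4+8=12, value 44+38=82
Best: $110.

$110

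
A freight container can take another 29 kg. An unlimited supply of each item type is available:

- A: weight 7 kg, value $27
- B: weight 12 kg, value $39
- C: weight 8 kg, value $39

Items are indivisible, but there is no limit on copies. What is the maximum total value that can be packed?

Best value-per-unit is C at 39/8; filling with it alone gives 3×39 = 117.
Optimal mix: 3×A + 1×C → weight 29, value 120.

$120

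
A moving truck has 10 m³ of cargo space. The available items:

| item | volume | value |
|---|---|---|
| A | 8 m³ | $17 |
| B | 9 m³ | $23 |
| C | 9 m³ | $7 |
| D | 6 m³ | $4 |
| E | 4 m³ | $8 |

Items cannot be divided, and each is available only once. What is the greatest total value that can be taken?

Check high-value combinations within 10 m³:
- B: volume 9, value 23
- A: volume 8, value 17
- D+E: volume 6+4=10, value 4+8=12
- E: volume 4, value 8
Best: $23.

$23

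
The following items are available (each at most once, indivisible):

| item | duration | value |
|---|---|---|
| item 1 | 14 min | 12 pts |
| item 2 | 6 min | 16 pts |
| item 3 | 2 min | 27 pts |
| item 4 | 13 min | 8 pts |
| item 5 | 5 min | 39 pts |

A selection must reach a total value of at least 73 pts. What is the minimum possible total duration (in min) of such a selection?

Subsets with value ≥ 73, sorted by total duration:
- item 2+item 3+item 5: duration 13, value 82
- item 3+item 4+item 5: duration 20, value 74
- item 1+item 3+item 5: duration 21, value 78
Minimum duration: 13 min.

13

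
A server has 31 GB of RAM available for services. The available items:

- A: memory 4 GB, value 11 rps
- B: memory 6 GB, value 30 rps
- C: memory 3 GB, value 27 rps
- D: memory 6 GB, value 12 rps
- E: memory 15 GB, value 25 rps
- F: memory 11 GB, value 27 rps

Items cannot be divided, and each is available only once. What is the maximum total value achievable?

107 rps

Check high-value combinations within 31 GB:
- A+B+C+D+F: memory 4+6+3+6+11=30, value 11+30+27+12+27=107
- B+C+D+F: memory 6+3+6+11=26, value 30+27+12+27=96
- A+B+C+F: memory 4+6+3+11=24, value 11+30+27+27=95
Best: 107 rps.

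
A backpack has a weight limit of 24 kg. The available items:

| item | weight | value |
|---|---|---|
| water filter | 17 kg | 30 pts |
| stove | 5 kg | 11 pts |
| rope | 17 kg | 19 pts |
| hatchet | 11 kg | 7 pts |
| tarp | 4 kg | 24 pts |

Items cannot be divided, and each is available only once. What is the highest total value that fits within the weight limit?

This is a 0/1 knapsack; check combinations near the capacity.
- water filter+tarp: weight 17+4=21, value 30+24=54
- rope+tarp: weight 17+4=21, value 19+24=43
- stove+hatchet+tarp: weight 5+11+4=20, value 11+7+24=42
- water filter+stove: weight 17+5=22, value 30+11=41
Best: 54 pts.

54 pts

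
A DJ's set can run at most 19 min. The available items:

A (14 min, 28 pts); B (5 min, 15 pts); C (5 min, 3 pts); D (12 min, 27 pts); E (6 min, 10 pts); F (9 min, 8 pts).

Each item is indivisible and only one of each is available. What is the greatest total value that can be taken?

Check high-value combinations within 19 min:
- A+B: duration 14+5=19, value 28+15=43
- B+D: duration 5+12=17, value 15+27=42
- D+E: duration 12+6=18, value 27+10=37
- A+C: duration 14+5=19, value 28+3=31
- C+D: duration 5+12=17, value 3+27=30
Best: 43 pts.

43 pts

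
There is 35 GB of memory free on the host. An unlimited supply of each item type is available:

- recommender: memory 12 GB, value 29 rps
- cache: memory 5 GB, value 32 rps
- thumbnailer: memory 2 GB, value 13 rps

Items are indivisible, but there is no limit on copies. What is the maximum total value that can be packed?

Best value-per-unit is thumbnailer at 13/2; filling with it alone gives 17×13 = 221.
Optimal mix: 1×cache + 15×thumbnailer → memory 35, value 227.

227 rps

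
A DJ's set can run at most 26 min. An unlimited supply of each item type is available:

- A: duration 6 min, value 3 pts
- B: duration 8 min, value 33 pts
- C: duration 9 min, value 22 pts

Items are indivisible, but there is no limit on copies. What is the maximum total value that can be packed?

99 pts

Best value-per-unit is B at 33/8, and filling with it alone uses duration 3×8=24. No mix of the others beats 3×33 = 99.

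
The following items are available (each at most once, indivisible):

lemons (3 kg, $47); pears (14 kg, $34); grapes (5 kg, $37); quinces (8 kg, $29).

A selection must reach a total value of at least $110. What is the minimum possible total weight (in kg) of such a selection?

16

Subsets with value ≥ 110, sorted by total weight:
- lemons+grapes+quinces: weight 16, value 113
- lemons+pears+grapes: weight 22, value 118
- lemons+pears+quinces: weight 25, value 110
Minimum weight: 16 kg.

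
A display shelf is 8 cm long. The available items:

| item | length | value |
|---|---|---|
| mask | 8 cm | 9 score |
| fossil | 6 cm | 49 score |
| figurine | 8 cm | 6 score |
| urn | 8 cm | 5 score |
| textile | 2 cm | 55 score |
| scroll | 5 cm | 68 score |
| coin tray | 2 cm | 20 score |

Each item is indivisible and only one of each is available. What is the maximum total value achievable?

123 score

Check high-value combinations within 8 cm:
- textile+scroll: length 2+5=7, value 55+68=123
- fossil+textile: length 6+2=8, value 49+55=104
- scroll+coin tray: length 5+2=7, value 68+20=88
Best: 123 score.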